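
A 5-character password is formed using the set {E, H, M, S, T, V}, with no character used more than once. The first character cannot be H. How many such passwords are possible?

600

The first character has 6−1 = 5 choices (anything except H).
The remaining 4 characters are filled from the other 5 symbols without repetition: 5 × 4 × 3 × 2 = 120.
Total: 5 × 120 = 600.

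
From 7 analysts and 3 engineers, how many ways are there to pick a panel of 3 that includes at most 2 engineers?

119

Split by how many engineers are chosen (0 through 2).
Sum: C(3,0)·C(7,3) + C(3,1)·C(7,2) + C(3,2)·C(7,1) = 35 + 63 + 21 = 119.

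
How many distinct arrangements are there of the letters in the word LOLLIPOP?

The 8 letters of LOLLIPOP have repeats: L appearing 3 times, O appearing twice, and P appearing twice.
The number of distinct arrangements is 8!/(3!·2!·2!) = 40320/24 = 1680.

1680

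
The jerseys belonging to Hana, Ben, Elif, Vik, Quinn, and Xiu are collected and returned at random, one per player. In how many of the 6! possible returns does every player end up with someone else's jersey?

265

This is the derangement count D_6: permutations of 6 items with no fixed point.
By inclusion–exclusion this is Σ_{j=0}^{6} (−1)^j C(6,j)·(6−j)!.
Computing: 720 − 720 + 360 − 120 + 30 − 6 + 1 = 265.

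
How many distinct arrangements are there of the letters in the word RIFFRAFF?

The 8 letters of RIFFRAFF have repeats: F appearing 4 times and R appearing twice.
Dividing 8! = 40320 by 4!·2! = 48 for the repeated letters gives 840.

840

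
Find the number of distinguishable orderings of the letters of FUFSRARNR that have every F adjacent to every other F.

Treat the 2 copies of F as a single block. The multiset to arrange is then {FF, A, N, R, R, R, S, U}, 8 items in all.
That gives (8)!/(3!) = 6720 arrangements.

6720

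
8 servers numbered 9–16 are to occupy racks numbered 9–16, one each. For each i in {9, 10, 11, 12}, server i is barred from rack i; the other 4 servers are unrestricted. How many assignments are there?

24024

Let Aᵢ (for 9 ≤ i ≤ 12) be the placements that put server i in its forbidden rack. Any j of these fix j positions, leaving (8−j)! ways to fill the rest, and there are C(4,j) ways to pick which j.
By inclusion–exclusion, the number of valid placements is Σ_{j=0}^{4} (−1)^j C(4,j)·(8−j)!.
Computing: 40320 − 20160 + 4320 − 480 + 24 = 24024.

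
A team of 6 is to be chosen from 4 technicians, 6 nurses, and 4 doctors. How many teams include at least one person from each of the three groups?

Total 6-person selections from all 14: C(14,6) = 3003.
Selections missing a whole group: no technicians → C(10,6) = 210; no nurses → C(8,6) = 28; no doctors → C(10,6) = 210.
Add back selections omitting two groups (i.e. drawn from a single group): C(4,6) + C(6,6) + C(4,6) = 1.
By inclusion–exclusion: 3003 − 448 + 1 = 2556.

2556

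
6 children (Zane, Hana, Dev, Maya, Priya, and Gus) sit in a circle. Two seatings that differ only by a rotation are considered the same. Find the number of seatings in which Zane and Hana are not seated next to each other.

All circular seatings of 6 people number (5)! = 120.
Seatings with Zane beside Hana: treat them as a block with 2 internal orders, giving 2 × (4)! = 48.
Subtracting, 120 − 48 = 72.

72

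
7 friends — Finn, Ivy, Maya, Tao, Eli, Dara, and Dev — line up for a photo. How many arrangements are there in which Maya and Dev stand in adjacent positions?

1440

Glue Maya and Dev into one block (2 internal orders), leaving 6 units to arrange in a row.
That gives 2 × 6! = 2 × 720 = 1440.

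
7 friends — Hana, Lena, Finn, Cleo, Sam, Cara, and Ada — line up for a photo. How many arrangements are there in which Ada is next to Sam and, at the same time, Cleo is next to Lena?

480

Treat {Ada,Sam} as one block (2 orders) and {Cleo,Lena} as another (2 orders).
That leaves 5 units to arrange: 2 × 2 × 5! = 4 × 120 = 480.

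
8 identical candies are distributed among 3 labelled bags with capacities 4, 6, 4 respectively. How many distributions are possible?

22

Ignoring the caps, the number of non-negative solutions to x_1+…+x_3 = 8 is C(10,2) = 45.
Subtract solutions that violate a single cap (substitute x_i' = x_i − (cap_i+1)): x_1 ≥ 5 gives C(5,2) = 10; x_2 ≥ 7 gives C(3,2) = 3; x_3 ≥ 5 gives C(5,2) = 10. Together 23.
No two caps can be exceeded simultaneously, so the pair terms are all 0.
By inclusion–exclusion the count is 45 − 23 + 0 = 22.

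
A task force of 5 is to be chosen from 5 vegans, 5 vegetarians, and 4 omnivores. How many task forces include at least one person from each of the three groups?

1500

Total 5-person selections from all 14: C(14,5) = 2002.
Subtract selections that omit an entire group: no vegans → C(9,5) = 126; no vegetarians → C(9,5) = 126; no omnivores → C(10,5) = 252.
Add back selections omitting two groups (i.e. drawn from a single group): C(5,5) + C(5,5) + C(4,5) = 2.
By inclusion–exclusion: 2002 − 504 + 2 = 1500.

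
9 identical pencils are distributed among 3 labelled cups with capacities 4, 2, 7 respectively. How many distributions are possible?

Ignoring the caps, the number of non-negative solutions to x_1+…+x_3 = 9 is C(11,2) = 55.
Subtract solutions that violate a single cap (substitute x_i' = x_i − (cap_i+1)): x_1 ≥ 5 gives C(6,2) = 15; x_2 ≥ 3 gives C(8,2) = 28; x_3 ≥ 8 gives C(3,2) = 3. Together 46.
Add back pairs where two caps are both exceeded: 3 + 0 + 0 = 3.
By inclusion–exclusion the count is 55 − 46 + 3 = 12.

12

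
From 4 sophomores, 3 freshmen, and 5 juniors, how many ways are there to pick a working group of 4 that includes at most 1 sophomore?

Split by how many sophomores are chosen (0 through 1).
Sum: C(4,0)·C(8,4) + C(4,1)·C(8,3) = 70 + 224 = 294.

294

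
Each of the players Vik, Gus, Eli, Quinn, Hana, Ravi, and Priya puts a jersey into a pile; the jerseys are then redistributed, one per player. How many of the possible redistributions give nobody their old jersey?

1854

Let Aᵢ be the assignments in which player i gets their old jersey. We want the size of the complement of A₁∪…∪A_7.
By inclusion–exclusion this is Σ_{j=0}^{7} (−1)^j C(7,j)·(7−j)!.
Computing: 5040 − 5040 + 2520 − 840 + 210 − 42 + 7 − 1 = 1854.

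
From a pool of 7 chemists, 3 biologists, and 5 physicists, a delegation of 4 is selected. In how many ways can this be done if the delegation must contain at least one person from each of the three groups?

630

With no constraint there are C(15,4) = 1365 possible selections.
Subtract selections that omit an entire group: no chemists → C(8,4) = 70; no biologists → C(12,4) = 495; no physicists → C(10,4) = 210.
Add back selections omitting two groups (i.e. drawn from a single group): C(7,4) + C(3,4) + C(5,4) = 40.
By inclusion–exclusion: 1365 − 775 + 40 = 630.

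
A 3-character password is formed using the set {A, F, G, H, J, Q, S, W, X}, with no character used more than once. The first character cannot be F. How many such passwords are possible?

448

The first character has 9−1 = 8 choices (anything except F).
The remaining 2 characters are filled from the other 8 symbols without repetition: 8 × 7 = 56.
Total: 8 × 56 = 448.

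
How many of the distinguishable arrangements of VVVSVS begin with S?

Fix S in the first position and arrange the remaining 5 letters.
Those 5 letters have V appearing 4 times, giving (5)!/(4!) = 5.

5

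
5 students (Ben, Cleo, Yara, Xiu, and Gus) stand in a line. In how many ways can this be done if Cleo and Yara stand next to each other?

48

Glue Cleo and Yara into one block (2 internal orders), leaving 4 units to arrange in a row.
That gives 2 × 4! = 2 × 24 = 48.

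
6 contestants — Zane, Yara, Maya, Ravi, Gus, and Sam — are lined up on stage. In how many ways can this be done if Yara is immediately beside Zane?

Place the 4 others and the Yara-Zane pair as 5 objects in a line; the pair has 2 internal arrangements.
So the count is 2·(5)! = 240.

240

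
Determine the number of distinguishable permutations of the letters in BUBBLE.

Letter multiplicities in BUBBLE: B×3, E×1, L×1, U×1.
The number of distinct arrangements is 6!/(3!) = 720/6 = 120.

120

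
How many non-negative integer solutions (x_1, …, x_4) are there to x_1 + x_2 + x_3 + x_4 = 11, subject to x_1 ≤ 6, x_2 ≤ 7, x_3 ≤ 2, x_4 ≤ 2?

Ignoring the caps, the number of non-negative solutions to x_1+…+x_4 = 11 is C(14,3) = 364.
Subtract solutions that violate a single cap (substitute x_i' = x_i − (cap_i+1)): x_1 ≥ 7 gives C(7,3) = 35; x_2 ≥ 8 gives C(6,3) = 20; x_3 ≥ 3 gives C(11,3) = 165; x_4 ≥ 3 gives C(11,3) = 165. Together 385.
Add back pairs where two caps are both exceeded: 0 + 4 + 4 + 1 + 1 + 56 = 66.
By inclusion–exclusion the count is 364 − 385 + 66 = 45.

45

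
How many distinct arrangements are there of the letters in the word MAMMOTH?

840

Letter multiplicities in MAMMOTH: A×1, H×1, M×3, O×1, T×1.
The number of distinct arrangements is 7!/(3!) = 5040/6 = 840.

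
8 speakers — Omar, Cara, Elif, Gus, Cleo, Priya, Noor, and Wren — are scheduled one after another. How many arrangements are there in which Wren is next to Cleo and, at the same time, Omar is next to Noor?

Treat {Wren,Cleo} as one block (2 orders) and {Omar,Noor} as another (2 orders).
That leaves 6 units to arrange: 2 × 2 × 6! = 4 × 720 = 2880.

2880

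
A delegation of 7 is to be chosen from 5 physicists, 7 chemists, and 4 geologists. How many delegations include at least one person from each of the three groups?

With no constraint there are C(16,7) = 11440 possible selections.
Subtract selections that omit an entire group: no physicists → C(11,7) = 330; no chemists → C(9,7) = 36; no geologists → C(12,7) = 792.
Add back selections omitting two groups (i.e. drawn from a single group): C(5,7) + C(7,7) + C(4,7) = 1.
By inclusion–exclusion: 11440 − 1158 + 1 = 10283.

10283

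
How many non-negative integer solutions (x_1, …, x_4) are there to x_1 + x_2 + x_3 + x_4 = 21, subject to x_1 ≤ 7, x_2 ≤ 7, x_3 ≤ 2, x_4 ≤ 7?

10

Ignoring the caps, the number of non-negative solutions to x_1+…+x_4 = 21 is C(24,3) = 2024.
Subtract solutions that violate a single cap (substitute x_i' = x_i − (cap_i+1)): x_1 ≥ 8 gives C(16,3) = 560; x_2 ≥ 8 gives C(16,3) = 560; x_3 ≥ 3 gives C(21,3) = 1330; x_4 ≥ 8 gives C(16,3) = 560. Together 3010.
Add back pairs where two caps are both exceeded: 56 + 286 + 56 + 286 + 56 + 286 = 1026.
Subtract triples: 10 + 0 + 10 + 10 = 30.
By inclusion–exclusion the count is 2024 − 3010 + 1026 − 30 = 10.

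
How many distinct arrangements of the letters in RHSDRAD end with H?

With the last slot taken by H, it remains to arrange the other 6 letters (RSDRAD).
Those 6 letters have D appearing twice and R appearing twice, giving (6)!/(2!·2!) = 180.

180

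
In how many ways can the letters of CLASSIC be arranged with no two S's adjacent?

There are 7!/(2!·2!) = 1260 arrangements of CLASSIC in total.
Arrangements with the S's together: treat SS as one letter, giving (6)!/(2!) = 360.
Hence 1260 − 360 = 900.

900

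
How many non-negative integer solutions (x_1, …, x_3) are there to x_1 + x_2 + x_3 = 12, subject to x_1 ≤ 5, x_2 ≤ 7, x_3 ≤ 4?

Without the upper bounds there are C(14,2) = 91 ways to split 12 among 3 variables.
Subtract solutions that violate a single cap (substitute x_i' = x_i − (cap_i+1)): x_1 ≥ 6 gives C(8,2) = 28; x_2 ≥ 8 gives C(6,2) = 15; x_3 ≥ 5 gives C(9,2) = 36. Together 79.
Add back pairs where two caps are both exceeded: 0 + 3 + 0 = 3.
By inclusion–exclusion the count is 91 − 79 + 3 = 15.

15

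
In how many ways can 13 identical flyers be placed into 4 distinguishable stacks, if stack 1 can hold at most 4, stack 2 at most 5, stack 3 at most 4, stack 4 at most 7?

96

By stars and bars, unrestricted non-negative solutions to x_1+…+x_4 = 13 number C(13+3,3) = 560.
Subtract solutions that violate a single cap (substitute x_i' = x_i − (cap_i+1)): x_1 ≥ 5 gives C(11,3) = 165; x_2 ≥ 6 gives C(10,3) = 120; x_3 ≥ 5 gives C(11,3) = 165; x_4 ≥ 8 gives C(8,3) = 56. Together 506.
Add back pairs where two caps are both exceeded: 10 + 20 + 1 + 10 + 0 + 1 = 42.
By inclusion–exclusion the count is 560 − 506 + 42 = 96.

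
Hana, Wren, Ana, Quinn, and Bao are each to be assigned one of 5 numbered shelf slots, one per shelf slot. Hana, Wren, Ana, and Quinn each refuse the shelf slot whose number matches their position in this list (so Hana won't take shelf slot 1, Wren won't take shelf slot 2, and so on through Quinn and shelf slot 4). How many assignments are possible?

53

Let Aᵢ (for 1 ≤ i ≤ 4) be the placements that put person i in their forbidden shelf slot. Any j of these fix j positions, leaving (5−j)! ways to fill the rest, and there are C(4,j) ways to pick which j.
By inclusion–exclusion, the number of valid placements is Σ_{j=0}^{4} (−1)^j C(4,j)·(5−j)!.
Computing: 120 − 96 + 36 − 8 + 1 = 53.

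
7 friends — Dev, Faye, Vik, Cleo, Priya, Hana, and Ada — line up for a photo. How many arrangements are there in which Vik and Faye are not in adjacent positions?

3600

Of the 7! = 5040 arrangements, those with Vik and Faye adjacent number 2 × 6! = 1440 (treat the pair as a block with 2 internal orders).
So 5040 − 1440 = 3600 arrangements keep them apart.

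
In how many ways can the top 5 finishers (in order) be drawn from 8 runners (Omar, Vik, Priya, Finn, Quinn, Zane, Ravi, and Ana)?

6720

There are 8 choices for 1st place, 7 for 2nd, and so on down to 4 for position 5.
That gives 8 × 7 × 6 × 5 × 4 = 6720.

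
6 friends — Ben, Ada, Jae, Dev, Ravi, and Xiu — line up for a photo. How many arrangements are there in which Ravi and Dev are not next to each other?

480

There are 6! = 720 arrangements in all. If Ravi and Dev are adjacent, merging them into one block gives 2·(5)! = 240 arrangements.
Complementary counting: 720 − 240 = 480.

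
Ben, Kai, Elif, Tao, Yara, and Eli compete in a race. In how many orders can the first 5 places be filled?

There are 6 choices for 1st place, 5 for 2nd, and so on down to 2 for position 5.
That gives 6 × 5 × 4 × 3 × 2 = 720.

720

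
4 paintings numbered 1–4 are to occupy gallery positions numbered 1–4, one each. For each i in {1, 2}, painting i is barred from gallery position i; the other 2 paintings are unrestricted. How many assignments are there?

14

Let Aᵢ (for i ∈ {1, 2}) be the placements that put painting i in its forbidden gallery position. Any j of these fix j positions, leaving (4−j)! ways to fill the rest, and there are C(2,j) ways to pick which j.
By inclusion–exclusion, the number of valid placements is Σ_{j=0}^{2} (−1)^j C(2,j)·(4−j)!.
Computing: 24 − 12 + 2 = 14.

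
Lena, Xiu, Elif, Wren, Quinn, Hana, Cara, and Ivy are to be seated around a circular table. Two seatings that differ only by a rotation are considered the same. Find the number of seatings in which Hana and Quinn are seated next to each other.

Treat {Hana, Quinn} as one unit (2 internal orders) and seat the resulting 7 units around the table: (6)! circular arrangements.
So 2 × (6)! = 2 × 720 = 1440.

1440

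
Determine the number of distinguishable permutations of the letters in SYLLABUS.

Letter multiplicities in SYLLABUS: A×1, B×1, L×2, S×2, U×1, Y×1.
The number of distinct arrangements is 8!/(2!·2!) = 40320/4 = 10080.

10080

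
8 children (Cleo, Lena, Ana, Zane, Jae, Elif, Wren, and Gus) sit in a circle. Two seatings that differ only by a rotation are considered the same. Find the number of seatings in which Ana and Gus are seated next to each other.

1440

Treat {Ana, Gus} as one unit (2 internal orders) and seat the resulting 7 units around the table: (6)! circular arrangements.
So 2 × (6)! = 2 × 720 = 1440.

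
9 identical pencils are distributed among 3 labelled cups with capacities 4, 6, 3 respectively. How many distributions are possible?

14

By stars and bars, unrestricted non-negative solutions to x_1+…+x_3 = 9 number C(9+2,2) = 55.
Subtract solutions that violate a single cap (substitute x_i' = x_i − (cap_i+1)): x_1 ≥ 5 gives C(6,2) = 15; x_2 ≥ 7 gives C(4,2) = 6; x_3 ≥ 4 gives C(7,2) = 21. Together 42.
Add back pairs where two caps are both exceeded: 0 + 1 + 0 = 1.
By inclusion–exclusion the count is 55 − 42 + 1 = 14.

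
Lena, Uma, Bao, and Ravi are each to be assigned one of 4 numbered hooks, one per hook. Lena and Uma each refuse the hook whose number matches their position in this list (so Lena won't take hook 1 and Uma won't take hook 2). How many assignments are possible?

Let Aᵢ (for i ∈ {1, 2}) be the placements that put person i in their forbidden hook. Any j of these fix j positions, leaving (4−j)! ways to fill the rest, and there are C(2,j) ways to pick which j.
By inclusion–exclusion, the number of valid placements is Σ_{j=0}^{2} (−1)^j C(2,j)·(4−j)!.
Computing: 24 − 12 + 2 = 14.

14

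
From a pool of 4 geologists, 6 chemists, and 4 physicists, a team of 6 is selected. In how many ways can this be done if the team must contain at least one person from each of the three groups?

2556

With no constraint there are C(14,6) = 3003 possible selections.
Selections missing a whole group: no geologists → C(10,6) = 210; no chemists → C(8,6) = 28; no physicists → C(10,6) = 210.
Add back selections omitting two groups (i.e. drawn from a single group): C(4,6) + C(6,6) + C(4,6) = 1.
By inclusion–exclusion: 3003 − 448 + 1 = 2556.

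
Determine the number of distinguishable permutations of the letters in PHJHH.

20

PHJHH has 5 letters with H appearing 3 times.
The number of distinct arrangements is 5!/(3!) = 120/6 = 20.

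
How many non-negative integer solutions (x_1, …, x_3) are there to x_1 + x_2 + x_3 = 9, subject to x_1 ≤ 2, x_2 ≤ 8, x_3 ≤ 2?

8

Without the upper bounds there are C(11,2) = 55 ways to split 9 among 3 variables.
Subtract solutions that violate a single cap (substitute x_i' = x_i − (cap_i+1)): x_1 ≥ 3 gives C(8,2) = 28; x_2 ≥ 9 gives C(2,2) = 1; x_3 ≥ 3 gives C(8,2) = 28. Together 57.
Add back pairs where two caps are both exceeded: 0 + 10 + 0 = 10.
By inclusion–exclusion the count is 55 − 57 + 10 = 8.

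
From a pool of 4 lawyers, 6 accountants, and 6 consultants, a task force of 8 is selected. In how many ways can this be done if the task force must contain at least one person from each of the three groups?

Unrestricted: C(16,8) = 12870 ways to pick any 8 of the 16.
Subtract selections that omit an entire group: no lawyers → C(12,8) = 495; no accountants → C(10,8) = 45; no consultants → C(10,8) = 45.
Add back selections omitting two groups (i.e. drawn from a single group): C(4,8) + C(6,8) + C(6,8) = 0.
By inclusion–exclusion: 12870 − 585 + 0 = 12285.

12285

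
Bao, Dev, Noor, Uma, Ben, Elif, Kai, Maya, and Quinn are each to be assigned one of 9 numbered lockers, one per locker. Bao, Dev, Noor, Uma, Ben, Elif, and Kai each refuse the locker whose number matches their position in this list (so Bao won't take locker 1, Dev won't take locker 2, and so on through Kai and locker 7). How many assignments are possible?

165016

Let Aᵢ (for 1 ≤ i ≤ 7) be the placements that put person i in their forbidden locker. Any j of these fix j positions, leaving (9−j)! ways to fill the rest, and there are C(7,j) ways to pick which j.
By inclusion–exclusion, the number of valid placements is Σ_{j=0}^{7} (−1)^j C(7,j)·(9−j)!.
Computing: 362880 − 282240 + 105840 − 25200 + 4200 − 504 + 42 − 2 = 165016.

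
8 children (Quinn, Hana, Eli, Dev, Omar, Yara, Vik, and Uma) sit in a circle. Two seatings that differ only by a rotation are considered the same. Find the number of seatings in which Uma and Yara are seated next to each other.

Treat {Uma, Yara} as one unit (2 internal orders) and seat the resulting 7 units around the table: (6)! circular arrangements.
So 2 × (6)! = 2 × 720 = 1440.

1440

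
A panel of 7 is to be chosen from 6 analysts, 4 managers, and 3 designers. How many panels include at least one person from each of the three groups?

Total 7-person selections from all 13: C(13,7) = 1716.
Subtract selections that omit an entire group: no analysts → C(7,7) = 1; no managers → C(9,7) = 36; no designers → C(10,7) = 120.
Add back selections omitting two groups (i.e. drawn from a single group): C(6,7) + C(4,7) + C(3,7) = 0.
By inclusion–exclusion: 1716 − 157 + 0 = 1559.

1559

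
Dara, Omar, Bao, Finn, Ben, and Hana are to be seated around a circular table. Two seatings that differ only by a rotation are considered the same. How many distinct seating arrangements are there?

120

Fix one person's seat to break rotational symmetry; the remaining 5 people can be arranged in (5)! = 120 ways.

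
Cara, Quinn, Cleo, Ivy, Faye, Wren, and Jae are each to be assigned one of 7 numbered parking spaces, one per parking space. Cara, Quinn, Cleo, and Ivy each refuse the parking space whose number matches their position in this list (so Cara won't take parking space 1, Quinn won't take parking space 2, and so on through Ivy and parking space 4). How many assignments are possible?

Let Aᵢ (for 1 ≤ i ≤ 4) be the placements that put person i in their forbidden parking space. Any j of these fix j positions, leaving (7−j)! ways to fill the rest, and there are C(4,j) ways to pick which j.
By inclusion–exclusion, the number of valid placements is Σ_{j=0}^{4} (−1)^j C(4,j)·(7−j)!.
Computing: 5040 − 2880 + 720 − 96 + 6 = 2790.

2790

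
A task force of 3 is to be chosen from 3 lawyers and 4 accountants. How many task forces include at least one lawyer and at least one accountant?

30

With no constraint there are C(7,3) = 35 possible selections.
Subtract selections that omit an entire group: no lawyers → C(4,3) = 4; no accountants → C(3,3) = 1.
Both groups omitted at once is impossible, so 35 − 5 = 30.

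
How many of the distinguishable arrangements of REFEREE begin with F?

With the first slot taken by F, it remains to arrange the other 6 letters (REEREE).
Those 6 letters have E appearing 4 times and R appearing twice, giving (6)!/(4!·2!) = 15.

15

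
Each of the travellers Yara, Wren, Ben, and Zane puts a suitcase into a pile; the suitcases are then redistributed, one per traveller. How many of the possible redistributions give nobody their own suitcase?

9

Count assignments avoiding every fixed point. For any j of the 4 travellers fixed to their own suitcase, the other 4−j can be arranged in (4−j)! ways.
By inclusion–exclusion this is Σ_{j=0}^{4} (−1)^j C(4,j)·(4−j)!.
Computing: 24 − 24 + 12 − 4 + 1 = 9.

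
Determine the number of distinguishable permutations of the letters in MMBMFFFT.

1120

Letter multiplicities in MMBMFFFT: B×1, F×3, M×3, T×1.
Dividing 8! = 40320 by 3!·3! = 36 for the repeated letters gives 1120.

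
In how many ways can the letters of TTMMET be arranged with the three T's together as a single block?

12

Treat the 3 copies of T as a single block. The multiset to arrange is then {TTT, E, M, M}, 4 items in all.
That gives (4)!/(2!) = 12 arrangements.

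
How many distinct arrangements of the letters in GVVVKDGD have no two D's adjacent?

There are 8!/(3!·2!·2!) = 1680 arrangements of GVVVKDGD in total.
If the two D's are adjacent, glue them into one block, leaving 7 items to arrange: (7)!/(3!·2!) = 420 ways.
Subtracting, 1680 − 420 = 1260 arrangements keep the D's apart.

1260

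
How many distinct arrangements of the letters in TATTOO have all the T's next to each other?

12

Treat the 3 copies of T as a single block. The multiset to arrange is then {TTT, A, O, O}, 4 items in all.
That gives (4)!/(2!) = 12 arrangements.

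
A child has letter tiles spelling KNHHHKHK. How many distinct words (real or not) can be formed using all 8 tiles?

280

The 8 letters of KNHHHKHK have repeats: H appearing 4 times and K appearing 3 times.
The number of distinct arrangements is 8!/(4!·3!) = 40320/144 = 280.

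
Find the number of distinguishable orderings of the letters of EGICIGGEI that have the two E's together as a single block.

Treat the 2 copies of E as a single block. The multiset to arrange is then {EE, C, G, G, G, I, I, I}, 8 items in all.
That gives (8)!/(3!·3!) = 1120 arrangements.

1120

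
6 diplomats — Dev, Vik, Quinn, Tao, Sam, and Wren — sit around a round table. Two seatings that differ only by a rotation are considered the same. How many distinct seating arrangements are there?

Seat Dev anywhere (absorbing the rotational symmetry), then permute the other 5: (5)! = 120.

120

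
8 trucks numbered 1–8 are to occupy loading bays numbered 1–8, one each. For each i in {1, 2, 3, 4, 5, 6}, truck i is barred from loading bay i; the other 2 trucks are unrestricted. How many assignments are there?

Let Aᵢ (for 1 ≤ i ≤ 6) be the placements that put truck i in its forbidden loading bay. Any j of these fix j positions, leaving (8−j)! ways to fill the rest, and there are C(6,j) ways to pick which j.
By inclusion–exclusion, the number of valid placements is Σ_{j=0}^{6} (−1)^j C(6,j)·(8−j)!.
Computing: 40320 − 30240 + 10800 − 2400 + 360 − 36 + 2 = 18806.

18806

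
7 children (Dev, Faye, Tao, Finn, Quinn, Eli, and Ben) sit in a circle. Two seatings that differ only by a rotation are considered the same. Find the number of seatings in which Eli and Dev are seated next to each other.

240

Glue Eli and Dev into a block (2 internal orders). Seating 6 units around a circle gives (5)! arrangements.
So 2 × (5)! = 2 × 120 = 240.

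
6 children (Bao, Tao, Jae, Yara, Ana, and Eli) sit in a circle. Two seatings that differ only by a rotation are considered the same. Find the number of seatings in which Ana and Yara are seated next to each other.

48

Treat {Ana, Yara} as one unit (2 internal orders) and seat the resulting 5 units around the table: (4)! circular arrangements.
So 2 × (4)! = 2 × 24 = 48.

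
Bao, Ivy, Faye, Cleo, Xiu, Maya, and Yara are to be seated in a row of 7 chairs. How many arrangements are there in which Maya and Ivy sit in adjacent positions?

Treat {Maya, Ivy} as a single unit. There are 6 units to order, and the pair itself can be ordered 2 ways.
That gives 2 × 6! = 2 × 720 = 1440.

1440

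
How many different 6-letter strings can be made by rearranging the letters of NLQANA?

180

The 6 letters of NLQANA have repeats: A appearing twice and N appearing twice.
Dividing 6! = 720 by 2!·2! = 4 for the repeated letters gives 180.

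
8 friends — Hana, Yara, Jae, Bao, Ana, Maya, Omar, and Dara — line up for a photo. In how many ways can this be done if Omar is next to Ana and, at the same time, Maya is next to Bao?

2880

Treat {Omar,Ana} as one block (2 orders) and {Maya,Bao} as another (2 orders).
That leaves 6 units to arrange: 2 × 2 × 6! = 4 × 720 = 2880.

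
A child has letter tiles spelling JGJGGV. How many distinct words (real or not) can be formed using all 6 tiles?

60

Letter multiplicities in JGJGGV: G×3, J×2, V×1.
Dividing 6! = 720 by 3!·2! = 12 for the repeated letters gives 60.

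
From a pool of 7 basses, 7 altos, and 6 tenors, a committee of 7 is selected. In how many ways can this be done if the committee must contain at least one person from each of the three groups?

70658

Unrestricted: C(20,7) = 77520 ways to pick any 7 of the 20.
Selections missing a whole group: no basses → C(13,7) = 1716; no altos → C(13,7) = 1716; no tenors → C(14,7) = 3432.
Add back selections omitting two groups (i.e. drawn from a single group): C(7,7) + C(7,7) + C(6,7) = 2.
By inclusion–exclusion: 77520 − 6864 + 2 = 70658.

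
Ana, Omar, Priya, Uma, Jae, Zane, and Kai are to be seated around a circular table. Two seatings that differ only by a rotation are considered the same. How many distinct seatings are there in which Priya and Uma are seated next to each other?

240

Glue Priya and Uma into a block (2 internal orders). Seating 6 units around a circle gives (5)! arrangements.
So 2 × (5)! = 2 × 120 = 240.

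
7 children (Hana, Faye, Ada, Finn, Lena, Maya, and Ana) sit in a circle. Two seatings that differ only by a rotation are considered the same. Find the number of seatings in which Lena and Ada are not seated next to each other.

480

Without the restriction there are (6)! = 720 seatings.
Those with Lena next to Ada: fuse the pair into one unit and seat 6 units around a circle — 2·(5)! = 240.
Subtracting, 720 − 240 = 480.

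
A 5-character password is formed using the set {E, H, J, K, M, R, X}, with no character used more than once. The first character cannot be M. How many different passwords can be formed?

The first character has 7−1 = 6 choices (anything except M).
The remaining 4 characters are filled from the other 6 symbols without repetition: 6 × 5 × 4 × 3 = 360.
Total: 6 × 360 = 2160.

2160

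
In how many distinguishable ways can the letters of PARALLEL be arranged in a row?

3360

The 8 letters of PARALLEL have repeats: A appearing twice and L appearing 3 times.
So there are 8! / (3!·2!) = 3360 distinguishable arrangements.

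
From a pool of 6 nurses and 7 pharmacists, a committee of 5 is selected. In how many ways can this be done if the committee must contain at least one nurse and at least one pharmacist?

With no constraint there are C(13,5) = 1287 possible selections.
Selections missing a whole group: no nurses → C(7,5) = 21; no pharmacists → C(6,5) = 6.
Both groups omitted at once is impossible, so 1287 − 27 = 1260.

1260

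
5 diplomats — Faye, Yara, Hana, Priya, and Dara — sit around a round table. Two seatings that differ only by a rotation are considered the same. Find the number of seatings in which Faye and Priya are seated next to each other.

Treat {Faye, Priya} as one unit (2 internal orders) and seat the resulting 4 units around the table: (3)! circular arrangements.
So 2 × (3)! = 2 × 6 = 12.

12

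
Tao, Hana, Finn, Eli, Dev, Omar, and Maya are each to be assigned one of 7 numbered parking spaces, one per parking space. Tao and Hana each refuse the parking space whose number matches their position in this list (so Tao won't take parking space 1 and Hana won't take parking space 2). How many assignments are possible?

Let Aᵢ (for i ∈ {1, 2}) be the placements that put person i in their forbidden parking space. Any j of these fix j positions, leaving (7−j)! ways to fill the rest, and there are C(2,j) ways to pick which j.
By inclusion–exclusion, the number of valid placements is Σ_{j=0}^{2} (−1)^j C(2,j)·(7−j)!.
Computing: 5040 − 1440 + 120 = 3720.

3720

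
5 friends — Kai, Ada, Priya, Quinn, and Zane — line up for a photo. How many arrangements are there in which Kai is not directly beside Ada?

72

Of the 5! = 120 arrangements, those with Kai and Ada adjacent number 2 × 4! = 48 (treat the pair as a block with 2 internal orders).
So 120 − 48 = 72 arrangements keep them apart.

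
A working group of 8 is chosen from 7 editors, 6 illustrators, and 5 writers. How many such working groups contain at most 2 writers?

27027

Split by how many writers are chosen (0 through 2).
Sum: C(5,0)·C(13,8) + C(5,1)·C(13,7) + C(5,2)·C(13,6) = 1287 + 8580 + 17160 = 27027.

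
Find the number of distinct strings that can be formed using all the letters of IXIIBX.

60

Letter multiplicities in IXIIBX: B×1, I×3, X×2.
Dividing 6! = 720 by 3!·2! = 12 for the repeated letters gives 60.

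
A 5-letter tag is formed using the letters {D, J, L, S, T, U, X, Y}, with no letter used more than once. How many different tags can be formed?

6720

Choose and order 5 of the 8 symbols: the first letter has 8 options, the next 7, and so on down to 4.
8 × 7 × 6 × 5 × 4 = 6720.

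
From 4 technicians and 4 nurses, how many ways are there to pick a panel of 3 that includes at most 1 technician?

28

Split by how many technicians are chosen (0 through 1).
Sum: C(4,0)·C(4,3) + C(4,1)·C(4,2) = 4 + 24 = 28.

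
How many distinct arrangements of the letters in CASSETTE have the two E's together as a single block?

Treat the 2 copies of E as a single block. The multiset to arrange is then {EE, A, C, S, S, T, T}, 7 items in all.
That gives (7)!/(2!·2!) = 1260 arrangements.

1260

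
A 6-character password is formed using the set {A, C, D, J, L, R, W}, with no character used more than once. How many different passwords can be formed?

Choose and order 6 of the 7 symbols: the first character has 7 options, the next 6, and so on down to 2.
That product is 7 × 6 × 5 × 4 × 3 × 2 = 5040.

5040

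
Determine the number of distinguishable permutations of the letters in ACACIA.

60

The 6 letters of ACACIA have repeats: A appearing 3 times and C appearing twice.
Dividing 6! = 720 by 3!·2! = 12 for the repeated letters gives 60.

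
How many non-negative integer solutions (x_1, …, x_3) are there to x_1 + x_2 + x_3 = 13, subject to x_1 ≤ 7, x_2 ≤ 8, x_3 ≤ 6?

41

Ignoring the caps, the number of non-negative solutions to x_1+…+x_3 = 13 is C(15,2) = 105.
Subtract solutions that violate a single cap (substitute x_i' = x_i − (cap_i+1)): x_1 ≥ 8 gives C(7,2) = 21; x_2 ≥ 9 gives C(6,2) = 15; x_3 ≥ 7 gives C(8,2) = 28. Together 64.
No two caps can be exceeded simultaneously, so the pair terms are all 0.
By inclusion–exclusion the count is 105 − 64 + 0 = 41.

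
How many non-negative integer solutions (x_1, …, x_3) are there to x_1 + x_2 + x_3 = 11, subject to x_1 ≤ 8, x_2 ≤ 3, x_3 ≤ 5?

18

By stars and bars, unrestricted non-negative solutions to x_1+…+x_3 = 11 number C(11+2,2) = 78.
Subtract solutions that violate a single cap (substitute x_i' = x_i − (cap_i+1)): x_1 ≥ 9 gives C(4,2) = 6; x_2 ≥ 4 gives C(9,2) = 36; x_3 ≥ 6 gives C(7,2) = 21. Together 63.
Add back pairs where two caps are both exceeded: 0 + 0 + 3 = 3.
By inclusion–exclusion the count is 78 − 63 + 3 = 18.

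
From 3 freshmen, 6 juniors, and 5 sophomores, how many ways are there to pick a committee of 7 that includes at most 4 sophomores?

3396

Split by how many sophomores are chosen (0 through 4).
Sum: C(5,0)·C(9,7) + C(5,1)·C(9,6) + C(5,2)·C(9,5) + C(5,3)·C(9,4) + C(5,4)·C(9,3) = 36 + 420 + 1260 + 1260 + 420 = 3396.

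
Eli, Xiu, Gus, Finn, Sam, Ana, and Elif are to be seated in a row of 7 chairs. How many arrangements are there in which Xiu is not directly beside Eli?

3600

Of the 7! = 5040 arrangements, those with Xiu and Eli adjacent number 2 × 6! = 1440 (treat the pair as a block with 2 internal orders).
So 5040 − 1440 = 3600 arrangements keep them apart.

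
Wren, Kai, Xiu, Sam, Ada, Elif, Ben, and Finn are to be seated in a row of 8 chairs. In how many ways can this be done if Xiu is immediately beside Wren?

Treat {Xiu, Wren} as a single unit. There are 7 units to order, and the pair itself can be ordered 2 ways.
That gives 2 × 7! = 2 × 5040 = 10080.

10080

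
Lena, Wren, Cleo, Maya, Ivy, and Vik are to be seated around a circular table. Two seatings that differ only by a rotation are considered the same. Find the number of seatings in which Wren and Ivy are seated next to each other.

48

Treat {Wren, Ivy} as one unit (2 internal orders) and seat the resulting 5 units around the table: (4)! circular arrangements.
So 2 × (4)! = 2 × 24 = 48.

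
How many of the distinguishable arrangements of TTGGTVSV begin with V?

420

Fix V in the first position and arrange the remaining 7 letters.
Those 7 letters have G appearing twice and T appearing 3 times, giving (7)!/(3!·2!) = 420.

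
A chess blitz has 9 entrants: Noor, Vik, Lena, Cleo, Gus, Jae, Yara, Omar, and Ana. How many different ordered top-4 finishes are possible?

3024

There are 9 choices for 1st place, 8 for 2nd, and so on down to 6 for position 4.
That gives 9 × 8 × 7 × 6 = 3024.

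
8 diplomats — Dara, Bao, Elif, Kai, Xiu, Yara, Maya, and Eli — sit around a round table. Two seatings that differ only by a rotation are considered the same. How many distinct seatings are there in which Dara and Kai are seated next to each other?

Glue Dara and Kai into a block (2 internal orders). Seating 7 units around a circle gives (6)! arrangements.
So 2 × (6)! = 2 × 720 = 1440.

1440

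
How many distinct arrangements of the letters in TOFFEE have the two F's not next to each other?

Total arrangements of TOFFEE: 6!/(2!·2!) = 180.
Arrangements with the F's together: treat FF as one letter, giving (5)!/(2!) = 60.
Subtracting, 180 − 60 = 120 arrangements keep the F's apart.

120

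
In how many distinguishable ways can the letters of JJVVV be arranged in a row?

Letter multiplicities in JJVVV: J×2, V×3.
Dividing 5! = 120 by 3!·2! = 12 for the repeated letters gives 10.

10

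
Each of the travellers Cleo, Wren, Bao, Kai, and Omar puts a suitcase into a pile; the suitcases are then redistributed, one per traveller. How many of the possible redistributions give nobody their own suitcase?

Count assignments avoiding every fixed point. For any j of the 5 travellers fixed to their own suitcase, the other 5−j can be arranged in (5−j)! ways.
By inclusion–exclusion this is Σ_{j=0}^{5} (−1)^j C(5,j)·(5−j)!.
Computing: 120 − 120 + 60 − 20 + 5 − 1 = 44.

44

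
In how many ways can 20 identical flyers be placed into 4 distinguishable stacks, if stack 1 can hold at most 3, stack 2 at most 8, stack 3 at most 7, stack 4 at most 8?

By stars and bars, unrestricted non-negative solutions to x_1+…+x_4 = 20 number C(20+3,3) = 1771.
Subtract solutions that violate a single cap (substitute x_i' = x_i − (cap_i+1)): x_1 ≥ 4 gives C(19,3) = 969; x_2 ≥ 9 gives C(14,3) = 364; x_3 ≥ 8 gives C(15,3) = 455; x_4 ≥ 9 gives C(14,3) = 364. Together 2152.
Add back pairs where two caps are both exceeded: 120 + 165 + 120 + 20 + 10 + 20 = 455.
By inclusion–exclusion the count is 1771 − 2152 + 455 = 74.

74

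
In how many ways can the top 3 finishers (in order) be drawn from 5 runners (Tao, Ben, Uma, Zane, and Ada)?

60

There are 5 choices for 1st place, 4 for 2nd, and 3 for 3rd.
That gives 5 × 4 × 3 = 60.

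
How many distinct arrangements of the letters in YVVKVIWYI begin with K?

1680

Fix K in the first position and arrange the remaining 8 letters.
Those 8 letters have I appearing twice, V appearing 3 times, and Y appearing twice, giving (8)!/(3!·2!·2!) = 1680.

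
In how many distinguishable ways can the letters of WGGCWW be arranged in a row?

60

The 6 letters of WGGCWW have repeats: G appearing twice and W appearing 3 times.
Dividing 6! = 720 by 3!·2! = 12 for the repeated letters gives 60.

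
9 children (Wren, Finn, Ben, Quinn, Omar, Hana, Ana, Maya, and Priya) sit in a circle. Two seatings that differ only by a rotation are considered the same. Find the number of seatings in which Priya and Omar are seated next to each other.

Glue Priya and Omar into a block (2 internal orders). Seating 8 units around a circle gives (7)! arrangements.
So 2 × (7)! = 2 × 5040 = 10080.

10080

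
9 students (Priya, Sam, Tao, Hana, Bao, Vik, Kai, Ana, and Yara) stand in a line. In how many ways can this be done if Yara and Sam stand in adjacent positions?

Glue Yara and Sam into one block (2 internal orders), leaving 8 units to arrange in a row.
So the count is 2·(8)! = 80640.

80640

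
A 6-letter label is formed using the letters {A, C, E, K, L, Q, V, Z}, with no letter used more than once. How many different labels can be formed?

20160

Choose and order 6 of the 8 symbols: the first letter has 8 options, the next 7, and so on down to 3.
8 × 7 × 6 × 5 × 4 × 3 = 20160.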